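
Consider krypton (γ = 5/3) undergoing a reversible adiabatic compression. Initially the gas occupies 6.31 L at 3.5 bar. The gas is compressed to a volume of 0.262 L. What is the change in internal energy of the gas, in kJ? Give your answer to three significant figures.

ΔU ≈ 24.3 kJ

P₂ = P₁(V₁/V₂)^γ = 3.5×(6.31/0.262)^(5/3) = 703 bar.
For a reversible adiabat, W_by_gas = (P₁V₁ − P₂V₂)/(γ−1).
W_by = (350000×0.00631 − 7.03×10^7×0.000262) / (2/3) = -24310 J.
Q = 0 ⇒ ΔU = −W_by = 24310 J.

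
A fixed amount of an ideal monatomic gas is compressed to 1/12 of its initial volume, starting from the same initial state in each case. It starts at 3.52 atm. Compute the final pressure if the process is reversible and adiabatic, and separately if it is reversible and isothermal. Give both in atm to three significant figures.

adiabatic: 221 atm; isothermal: 42.2 atm

For a monatomic ideal gas γ = 5/3.
Isothermal: P₂ = P₁(V₁/V₂) = 3.52×12 = 42.24 atm.
Adiabatic: P₂ = P₁(V₁/V₂)^γ = 3.52×12^(5/3) = 221.4 atm.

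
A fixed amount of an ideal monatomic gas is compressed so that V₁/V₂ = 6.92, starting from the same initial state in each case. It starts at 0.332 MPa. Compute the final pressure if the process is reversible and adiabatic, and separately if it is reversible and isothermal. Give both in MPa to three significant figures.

adiabatic: 8.34 MPa; isothermal: 2.30 MPa

For a monatomic ideal gas γ = 5/3.
Isothermal: P₂ = P₁(V₁/V₂) = 0.332×6.92 = 2.297 MPa.
Adiabatic: P₂ = P₁(V₁/V₂)^γ = 0.332×6.92^(5/3) = 8.343 MPa.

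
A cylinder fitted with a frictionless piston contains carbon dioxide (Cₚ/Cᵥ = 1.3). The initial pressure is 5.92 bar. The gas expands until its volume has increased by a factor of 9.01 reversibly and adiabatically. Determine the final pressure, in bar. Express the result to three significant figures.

P₂ ≈ 0.340 bar

Since PV^γ is constant along a reversible adiabat, P₂ = P₁ (V₁/V₂)^γ.
P₂ = 5.92 × (1/9.01)^(1.3) = 0.3398 bar.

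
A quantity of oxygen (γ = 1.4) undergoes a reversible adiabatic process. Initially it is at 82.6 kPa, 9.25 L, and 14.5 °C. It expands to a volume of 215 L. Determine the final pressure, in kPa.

Since PV^γ is constant along a reversible adiabat, P₂ = P₁ (V₁/V₂)^γ.
P₂ = 82.6 × (9.25/215)^(1.4) = 1.01 kPa.

P₂ ≈ 1.01 kPa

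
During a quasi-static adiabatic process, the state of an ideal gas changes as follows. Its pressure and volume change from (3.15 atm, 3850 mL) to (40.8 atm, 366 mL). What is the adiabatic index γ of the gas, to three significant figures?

PV^γ = const ⇒ γ = ln(P₂/P₁) / ln(V₁/V₂).
γ = ln(40.8/3.15) / ln(3850/366) = 1.088.

γ ≈ 1.09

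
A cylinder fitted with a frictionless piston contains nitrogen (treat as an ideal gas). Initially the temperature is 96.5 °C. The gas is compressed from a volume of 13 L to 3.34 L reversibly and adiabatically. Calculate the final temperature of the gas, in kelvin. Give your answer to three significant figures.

T₂ ≈ 637 K

Adiabatic: T₁V₁^(γ−1) = T₂V₂^(γ−1) ⇒ T₂ = T₁ (V₁/V₂)^(γ−1).
For a diatomic ideal gas γ = 7/5, so γ−1 = 2/5.
T₁ = 96.5 °C = 369.6 K.
T₂ = 369.6 × (13/3.34)^(2/5) = 636.6 K.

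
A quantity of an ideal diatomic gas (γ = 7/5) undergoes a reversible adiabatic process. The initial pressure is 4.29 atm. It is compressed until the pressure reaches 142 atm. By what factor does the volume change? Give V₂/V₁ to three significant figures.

From PV^γ = const, V₂/V₁ = (P₁/P₂)^(1/γ).
V₂/V₁ = (4.29/142)^(5/7) = 0.08211.

V₂/V₁ ≈ 0.0821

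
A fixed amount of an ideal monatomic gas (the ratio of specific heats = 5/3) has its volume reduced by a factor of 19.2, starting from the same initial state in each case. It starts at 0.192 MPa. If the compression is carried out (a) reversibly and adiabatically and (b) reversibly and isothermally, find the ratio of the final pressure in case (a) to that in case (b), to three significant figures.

P_adiabatic / P_isothermal ≈ 7.17

Isothermal: P_b = P₁(V₁/V₂) = 0.192×19.2.
Adiabatic: P_a = P₁(V₁/V₂)^γ = 0.192×19.2^(5/3).
P_a/P_b = (V₁/V₂)^(γ−1) = 19.2^(2/3) = 7.17.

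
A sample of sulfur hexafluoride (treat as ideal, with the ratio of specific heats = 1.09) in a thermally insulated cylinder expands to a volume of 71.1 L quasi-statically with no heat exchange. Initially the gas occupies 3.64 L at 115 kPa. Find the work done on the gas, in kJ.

W ≈ -1.09 kJ

P₂ = P₁(V₁/V₂)^γ = 115×(3.64/71.1)^(1.09) = 4.506 kPa.
For a reversible adiabat, W_by_gas = (P₁V₁ − P₂V₂)/(γ−1).
W_by = (115000×0.00364 − 4506×0.0711) / (0.09) = 1092 J.
W_on_gas = −W_by = -1092 J.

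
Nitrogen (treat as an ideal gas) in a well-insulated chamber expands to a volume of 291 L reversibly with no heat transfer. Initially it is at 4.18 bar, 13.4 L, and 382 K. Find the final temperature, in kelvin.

T₂ ≈ 112 K

Adiabatic: T₁V₁^(γ−1) = T₂V₂^(γ−1) ⇒ T₂ = T₁ (V₁/V₂)^(γ−1).
γ = 7/5 for a diatomic ideal gas.
T₂ = 382 × (13.4/291)^(2/5) = 111.5 K.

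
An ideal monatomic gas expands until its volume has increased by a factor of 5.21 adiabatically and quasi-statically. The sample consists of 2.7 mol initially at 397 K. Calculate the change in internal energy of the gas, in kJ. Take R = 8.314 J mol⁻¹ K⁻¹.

Adiabatic: T₁V₁^(γ−1) = T₂V₂^(γ−1) ⇒ T₂ = T₁ (V₁/V₂)^(γ−1).
γ = 5/3 for a monatomic ideal gas, so γ−1 = 2/3.
T₂ = 397 × (1/5.21)^(2/3) = 132.1 K.
Q = 0, so ΔU = W_on_gas = nCᵥΔT with Cᵥ = R/(γ−1) = 12.47 J/(mol·K).
ΔU = 2.7 × 12.47 × (132.1 − 397) = -8920 J.

ΔU ≈ -8.92 kJ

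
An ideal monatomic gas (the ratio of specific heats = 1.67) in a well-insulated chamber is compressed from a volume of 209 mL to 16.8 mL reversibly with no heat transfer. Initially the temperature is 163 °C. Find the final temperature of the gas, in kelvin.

T₂ ≈ 2360 K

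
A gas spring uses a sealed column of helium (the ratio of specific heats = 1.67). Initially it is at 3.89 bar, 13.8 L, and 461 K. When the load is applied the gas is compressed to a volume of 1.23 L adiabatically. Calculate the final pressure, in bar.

Since PV^γ is constant along a reversible adiabat, P₂ = P₁ (V₁/V₂)^γ.
P₂ = 3.89 × (13.8/1.23)^(1.67) = 220.5 bar.

P₂ ≈ 220 bar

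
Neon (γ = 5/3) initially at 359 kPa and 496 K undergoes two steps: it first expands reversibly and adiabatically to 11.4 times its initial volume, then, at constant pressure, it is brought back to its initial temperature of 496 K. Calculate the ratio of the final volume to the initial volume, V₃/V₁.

V₃/V₁ ≈ 57.7

Adiabatic step: V₂/V₁ = 11.4; T₂ = T₁·(1/11.4)^(2/3) = 97.92 K.
Isobaric step: V₃/V₂ = T₃/T₂ = 496/97.92.
V₃/V₁ = (V₂/V₁)(V₃/V₂) = 11.4 × (496/97.92) = 57.74.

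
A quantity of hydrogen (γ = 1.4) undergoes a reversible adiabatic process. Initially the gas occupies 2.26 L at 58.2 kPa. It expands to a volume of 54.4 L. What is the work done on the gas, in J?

W ≈ -237 J

P₂ = P₁(V₁/V₂)^γ = 58.2×(2.26/54.4)^(1.4) = 0.6774 kPa.
For a reversible adiabat, W_by_gas = (P₁V₁ − P₂V₂)/(γ−1).
W_by = (58200×0.00226 − 677.4×0.0544) / (0.4) = 236.7 J.
W_on_gas = −W_by = -236.7 J.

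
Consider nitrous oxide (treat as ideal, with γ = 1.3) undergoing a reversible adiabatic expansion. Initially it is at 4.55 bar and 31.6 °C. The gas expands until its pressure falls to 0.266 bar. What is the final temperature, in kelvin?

T₂ ≈ 158 K

Along an adiabat T P^((1−γ)/γ) is constant, so T₂ = T₁ (P₂/P₁)^((γ−1)/γ).
T₁ = 31.6 °C = 304.8 K.
T₂ = 304.8 × (0.266/4.55)^(0.231) = 158.3 K.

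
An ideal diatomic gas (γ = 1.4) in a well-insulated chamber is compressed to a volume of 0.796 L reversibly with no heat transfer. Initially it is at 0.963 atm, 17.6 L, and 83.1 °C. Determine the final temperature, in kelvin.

T₂ ≈ 1230 K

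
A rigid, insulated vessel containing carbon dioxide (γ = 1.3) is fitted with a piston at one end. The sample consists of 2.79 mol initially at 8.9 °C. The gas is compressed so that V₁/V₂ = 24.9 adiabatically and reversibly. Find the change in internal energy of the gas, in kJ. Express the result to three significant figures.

ΔU ≈ 35.4 kJ

Adiabatic: T₁V₁^(γ−1) = T₂V₂^(γ−1) ⇒ T₂ = T₁ (V₁/V₂)^(γ−1).
T₁ = 8.9 °C = 282 K.
T₂ = 282 × 24.9^(0.3) = 739.9 K.
Q = 0, so ΔU = W_on_gas = nCᵥΔT with Cᵥ = R/(γ−1) = 27.71 J/(mol·K).
ΔU = 2.79 × 27.71 × (739.9 − 282) = 35400 J.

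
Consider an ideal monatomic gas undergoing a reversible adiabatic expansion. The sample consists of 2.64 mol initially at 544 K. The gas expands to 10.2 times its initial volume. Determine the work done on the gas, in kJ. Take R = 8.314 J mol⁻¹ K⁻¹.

W ≈ -14.1 kJ

Adiabatic: T₁V₁^(γ−1) = T₂V₂^(γ−1) ⇒ T₂ = T₁ (V₁/V₂)^(γ−1).
γ = 5/3 for a monatomic ideal gas, so γ−1 = 2/3.
T₂ = 544 × (1/10.2)^(2/3) = 115.7 K.
Q = 0, so ΔU = W_on_gas = nCᵥΔT with Cᵥ = R/(γ−1) = 12.47 J/(mol·K).
ΔU = 2.64 × 12.47 × (115.7 − 544) = -14100 J.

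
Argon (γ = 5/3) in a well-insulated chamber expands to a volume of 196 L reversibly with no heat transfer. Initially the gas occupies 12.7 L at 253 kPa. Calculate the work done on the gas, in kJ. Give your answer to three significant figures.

P₂ = P₁(V₁/V₂)^γ = 253×(12.7/196)^(5/3) = 2.645 kPa.
For a reversible adiabat, W_by_gas = (P₁V₁ − P₂V₂)/(γ−1).
W_by = (253000×0.0127 − 2645×0.196) / (2/3) = 4042 J.
W_on_gas = −W_by = -4042 J.

W ≈ -4.04 kJ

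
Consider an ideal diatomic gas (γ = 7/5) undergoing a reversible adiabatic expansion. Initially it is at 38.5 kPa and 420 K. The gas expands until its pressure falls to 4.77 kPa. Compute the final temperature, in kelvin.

Adiabatic: T₂/T₁ = (P₂/P₁)^((γ−1)/γ).
T₂ = 420 × (4.77/38.5)^(2/7) = 231.3 K.

T₂ ≈ 231 K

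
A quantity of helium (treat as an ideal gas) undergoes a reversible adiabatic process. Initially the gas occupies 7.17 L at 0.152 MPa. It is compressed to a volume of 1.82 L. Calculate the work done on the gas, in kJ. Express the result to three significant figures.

W ≈ 2.44 kJ

γ = 5/3 for a monatomic ideal gas.
P₂ = P₁(V₁/V₂)^γ = 0.152×(7.17/1.82)^(5/3) = 1.494 MPa.
For a reversible adiabat, W_by_gas = (P₁V₁ − P₂V₂)/(γ−1).
W_by = (152000×0.00717 − 1.494×10^6×0.00182) / (2/3) = -2443 J.
W_on_gas = −W_by = 2443 J.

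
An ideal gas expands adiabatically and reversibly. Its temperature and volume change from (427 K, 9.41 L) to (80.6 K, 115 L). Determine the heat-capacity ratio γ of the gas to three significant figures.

TV^(γ−1) = const ⇒ γ − 1 = ln(T₂/T₁) / ln(V₁/V₂).
γ = 1 + ln(80.6/427) / ln(9.41/115) = 1.666.

γ ≈ 1.67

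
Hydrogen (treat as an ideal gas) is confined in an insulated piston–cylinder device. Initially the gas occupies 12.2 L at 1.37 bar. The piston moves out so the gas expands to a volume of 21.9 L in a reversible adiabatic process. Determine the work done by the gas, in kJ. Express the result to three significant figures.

γ = 7/5 for a diatomic ideal gas.
P₂ = P₁(V₁/V₂)^γ = 1.37×(12.2/21.9)^(7/5) = 0.604 bar.
For a reversible adiabat, W_by_gas = (P₁V₁ − P₂V₂)/(γ−1).
W_by = (137000×0.0122 − 60400×0.0219) / (2/5) = 871.9 J.

W ≈ 0.872 kJ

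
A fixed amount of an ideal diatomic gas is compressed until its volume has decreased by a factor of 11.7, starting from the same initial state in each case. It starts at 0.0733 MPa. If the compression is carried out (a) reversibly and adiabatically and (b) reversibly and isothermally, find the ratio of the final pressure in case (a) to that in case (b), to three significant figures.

For a diatomic ideal gas γ = 7/5.
Isothermal: P_b = P₁(V₁/V₂) = 0.0733×11.7.
Adiabatic: P_a = P₁(V₁/V₂)^γ = 0.0733×11.7^(7/5).
P_a/P_b = (V₁/V₂)^(γ−1) = 11.7^(2/5) = 2.675.

P_adiabatic / P_isothermal ≈ 2.67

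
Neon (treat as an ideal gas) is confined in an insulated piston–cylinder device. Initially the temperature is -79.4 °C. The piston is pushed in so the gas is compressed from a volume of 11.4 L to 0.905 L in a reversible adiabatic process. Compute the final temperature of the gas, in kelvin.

Adiabatic: T₁V₁^(γ−1) = T₂V₂^(γ−1) ⇒ T₂ = T₁ (V₁/V₂)^(γ−1).
For a monatomic ideal gas γ = 5/3, so γ−1 = 2/3.
T₁ = -79.4 °C = 193.7 K.
T₂ = 193.7 × (11.4/0.905)^(2/3) = 1049 K.

T₂ ≈ 1050 K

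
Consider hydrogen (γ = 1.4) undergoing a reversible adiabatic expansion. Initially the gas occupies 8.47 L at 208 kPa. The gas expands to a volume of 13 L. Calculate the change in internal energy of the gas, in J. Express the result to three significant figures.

ΔU ≈ -694 J

P₂ = P₁(V₁/V₂)^γ = 208×(8.47/13)^(1.4) = 114.2 kPa.
For a reversible adiabat, W_by_gas = (P₁V₁ − P₂V₂)/(γ−1).
W_by = (208000×0.00847 − 114200×0.013) / (0.4) = 693.6 J.
Q = 0 ⇒ ΔU = −W_by = -693.6 J.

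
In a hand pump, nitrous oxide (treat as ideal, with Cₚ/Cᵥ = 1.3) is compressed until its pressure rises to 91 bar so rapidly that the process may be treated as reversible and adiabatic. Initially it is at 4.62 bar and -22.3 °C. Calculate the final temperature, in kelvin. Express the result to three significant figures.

T₂ ≈ 499 K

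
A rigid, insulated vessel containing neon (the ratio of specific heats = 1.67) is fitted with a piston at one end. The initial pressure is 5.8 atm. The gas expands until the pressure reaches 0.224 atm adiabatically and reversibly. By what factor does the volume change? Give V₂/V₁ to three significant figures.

From PV^γ = const, V₂/V₁ = (P₁/P₂)^(1/γ).
V₂/V₁ = (5.8/0.224)^(0.599) = 7.018.

V₂/V₁ ≈ 7.02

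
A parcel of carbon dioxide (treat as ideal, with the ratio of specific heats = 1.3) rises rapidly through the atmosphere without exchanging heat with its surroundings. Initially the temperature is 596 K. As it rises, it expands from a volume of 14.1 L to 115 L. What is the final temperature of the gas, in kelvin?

T₂ ≈ 318 K

For a reversible adiabat TV^(γ−1) is constant, so T₂ = T₁ (V₁/V₂)^(γ−1).
T₂ = 596 × (14.1/115)^(0.3) = 317.5 K.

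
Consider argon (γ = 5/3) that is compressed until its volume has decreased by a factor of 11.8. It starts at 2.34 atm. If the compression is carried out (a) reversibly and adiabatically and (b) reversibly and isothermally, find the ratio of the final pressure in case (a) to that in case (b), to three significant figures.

Isothermal: P_b = P₁(V₁/V₂) = 2.34×11.8.
Adiabatic: P_a = P₁(V₁/V₂)^γ = 2.34×11.8^(5/3).
P_a/P_b = (V₁/V₂)^(γ−1) = 11.8^(2/3) = 5.183.

P_adiabatic / P_isothermal ≈ 5.18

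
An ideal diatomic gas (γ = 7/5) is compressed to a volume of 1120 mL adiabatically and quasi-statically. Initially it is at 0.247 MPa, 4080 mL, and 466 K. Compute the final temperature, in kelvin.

For a reversible adiabat TV^(γ−1) is constant, so T₂ = T₁ (V₁/V₂)^(γ−1).
T₂ = 466 × (4080/1120)^(2/5) = 781.6 K.

T₂ ≈ 782 K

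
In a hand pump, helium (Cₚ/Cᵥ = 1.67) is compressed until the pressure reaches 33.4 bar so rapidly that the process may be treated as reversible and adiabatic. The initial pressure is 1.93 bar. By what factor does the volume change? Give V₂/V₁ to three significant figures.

From PV^γ = const, V₂/V₁ = (P₁/P₂)^(1/γ).
V₂/V₁ = (1.93/33.4)^(0.599) = 0.1814.

V₂/V₁ ≈ 0.181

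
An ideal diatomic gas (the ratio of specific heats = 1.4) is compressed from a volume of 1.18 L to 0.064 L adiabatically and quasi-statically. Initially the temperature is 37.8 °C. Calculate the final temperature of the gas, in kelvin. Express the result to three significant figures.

For a reversible adiabat TV^(γ−1) is constant, so T₂ = T₁ (V₁/V₂)^(γ−1).
T₁ = 37.8 °C = 310.9 K.
T₂ = 310.9 × (1.18/0.064)^(0.4) = 997.6 K.

T₂ ≈ 998 K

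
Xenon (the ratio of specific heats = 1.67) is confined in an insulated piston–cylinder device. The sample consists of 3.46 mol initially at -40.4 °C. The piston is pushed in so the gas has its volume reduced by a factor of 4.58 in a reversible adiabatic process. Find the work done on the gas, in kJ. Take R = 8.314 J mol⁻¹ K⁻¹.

For a reversible adiabat TV^(γ−1) is constant, so T₂ = T₁ (V₁/V₂)^(γ−1).
T₁ = -40.4 °C = 232.7 K.
T₂ = 232.7 × 4.58^(0.67) = 645.2 K.
Q = 0, so ΔU = W_on_gas = nCᵥΔT with Cᵥ = R/(γ−1) = 12.41 J/(mol·K).
ΔU = 3.46 × 12.41 × (645.2 − 232.7) = 17710 J.

W ≈ 17.7 kJ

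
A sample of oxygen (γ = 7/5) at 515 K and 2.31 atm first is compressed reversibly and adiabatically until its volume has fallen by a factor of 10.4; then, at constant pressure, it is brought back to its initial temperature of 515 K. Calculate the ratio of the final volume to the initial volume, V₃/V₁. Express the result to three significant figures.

V₃/V₁ ≈ 0.0377

Adiabatic step: V₂/V₁ = 0.09615; T₂ = T₁·10.4^(2/5) = 1314 K.
Isobaric step: V₃/V₂ = T₃/T₂ = 515/1314.
V₃/V₁ = (V₂/V₁)(V₃/V₂) = 0.09615 × (515/1314) = 0.03768.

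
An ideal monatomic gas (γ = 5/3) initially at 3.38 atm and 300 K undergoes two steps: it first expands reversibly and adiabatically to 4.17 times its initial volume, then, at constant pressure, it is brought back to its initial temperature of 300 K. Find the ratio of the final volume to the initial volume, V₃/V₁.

V₃/V₁ ≈ 10.8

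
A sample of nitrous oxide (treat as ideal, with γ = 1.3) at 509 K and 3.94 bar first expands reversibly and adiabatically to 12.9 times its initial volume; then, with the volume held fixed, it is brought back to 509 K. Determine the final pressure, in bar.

P₃ ≈ 0.305 bar

Adiabatic step (PV^γ = const): P₂ = 3.94×(1/12.9)^(1.3) = 0.1418 bar; T₂ = 509×(1/12.9)^(0.3) = 236.3 K.
Isochoric: P₃ = P₂(T₃/T₂) = 0.1418 × (509/236.3) = 0.3054 bar.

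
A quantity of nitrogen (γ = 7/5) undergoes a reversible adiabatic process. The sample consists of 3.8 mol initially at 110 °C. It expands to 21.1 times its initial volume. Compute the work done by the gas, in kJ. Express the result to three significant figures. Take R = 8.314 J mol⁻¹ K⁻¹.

For a reversible adiabat TV^(γ−1) is constant, so T₂ = T₁ (V₁/V₂)^(γ−1).
T₁ = 110 °C = 383.1 K.
T₂ = 383.1 × (1/21.1)^(2/5) = 113.2 K.
Q = 0, so ΔU = W_on_gas = nCᵥΔT with Cᵥ = R/(γ−1) = 20.79 J/(mol·K).
ΔU = 3.8 × 20.79 × (113.2 − 383.1) = -21330 J.
Work done by the gas = −ΔU = 21330 J.

W ≈ 21.3 kJ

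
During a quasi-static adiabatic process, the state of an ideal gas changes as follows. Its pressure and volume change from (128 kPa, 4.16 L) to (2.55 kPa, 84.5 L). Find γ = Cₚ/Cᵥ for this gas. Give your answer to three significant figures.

PV^γ = const ⇒ γ = ln(P₂/P₁) / ln(V₁/V₂).
γ = ln(2.55/128) / ln(4.16/84.5) = 1.3.

γ ≈ 1.30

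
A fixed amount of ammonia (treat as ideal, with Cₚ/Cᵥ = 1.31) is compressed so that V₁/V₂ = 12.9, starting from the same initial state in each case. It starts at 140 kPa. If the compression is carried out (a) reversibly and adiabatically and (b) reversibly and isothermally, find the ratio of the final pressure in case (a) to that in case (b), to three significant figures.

Isothermal: P_b = P₁(V₁/V₂) = 140×12.9.
Adiabatic: P_a = P₁(V₁/V₂)^γ = 140×12.9^(1.31).
P_a/P_b = (V₁/V₂)^(γ−1) = 12.9^(0.31) = 2.209.

P_adiabatic / P_isothermal ≈ 2.21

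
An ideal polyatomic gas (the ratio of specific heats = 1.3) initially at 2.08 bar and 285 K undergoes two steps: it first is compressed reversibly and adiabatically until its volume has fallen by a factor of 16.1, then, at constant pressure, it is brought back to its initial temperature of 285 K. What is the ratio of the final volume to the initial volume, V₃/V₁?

V₃/V₁ ≈ 0.0270

Adiabatic step: V₂/V₁ = 0.06211; T₂ = T₁·16.1^(0.3) = 656 K.
Isobaric step: V₃/V₂ = T₃/T₂ = 285/656.
V₃/V₁ = (V₂/V₁)(V₃/V₂) = 0.06211 × (285/656) = 0.02699.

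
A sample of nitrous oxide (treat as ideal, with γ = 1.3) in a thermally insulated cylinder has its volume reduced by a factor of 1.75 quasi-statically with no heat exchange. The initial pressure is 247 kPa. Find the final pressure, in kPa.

Adiabatic: P₁V₁^γ = P₂V₂^γ ⇒ P₂ = P₁ (V₁/V₂)^γ.
P₂ = 247 × 1.75^(1.3) = 511.3 kPa.

P₂ ≈ 511 kPa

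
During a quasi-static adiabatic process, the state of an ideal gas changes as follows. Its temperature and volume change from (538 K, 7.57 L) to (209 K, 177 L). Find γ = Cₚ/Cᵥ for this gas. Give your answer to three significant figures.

γ ≈ 1.30

TV^(γ−1) = const ⇒ γ − 1 = ln(T₂/T₁) / ln(V₁/V₂).
γ = 1 + ln(209/538) / ln(7.57/177) = 1.3.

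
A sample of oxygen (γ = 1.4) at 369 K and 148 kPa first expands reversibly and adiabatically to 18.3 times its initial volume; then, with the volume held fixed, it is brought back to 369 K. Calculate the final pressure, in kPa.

Adiabatic step (PV^γ = const): P₂ = 148×(1/18.3)^(1.4) = 2.528 kPa; T₂ = 369×(1/18.3)^(0.4) = 115.4 K.
Isochoric: P₃ = P₂(T₃/T₂) = 2.528 × (369/115.4) = 8.087 kPa.

P₃ ≈ 8.09 kPa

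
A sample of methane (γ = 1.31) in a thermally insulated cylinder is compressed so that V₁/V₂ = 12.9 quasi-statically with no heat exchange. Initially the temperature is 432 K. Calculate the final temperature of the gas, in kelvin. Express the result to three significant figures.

T₂ ≈ 954 K

For a reversible adiabat TV^(γ−1) is constant, so T₂ = T₁ (V₁/V₂)^(γ−1).
T₂ = 432 × 12.9^(0.31) = 954.5 K.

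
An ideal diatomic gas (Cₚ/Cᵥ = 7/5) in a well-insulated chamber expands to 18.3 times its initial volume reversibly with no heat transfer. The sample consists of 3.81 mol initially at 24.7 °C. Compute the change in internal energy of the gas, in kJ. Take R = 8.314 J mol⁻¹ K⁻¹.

Adiabatic: T₁V₁^(γ−1) = T₂V₂^(γ−1) ⇒ T₂ = T₁ (V₁/V₂)^(γ−1).
T₁ = 24.7 °C = 297.8 K.
T₂ = 297.8 × (1/18.3)^(2/5) = 93.11 K.
Q = 0, so ΔU = W_on_gas = nCᵥΔT with Cᵥ = R/(γ−1) = 20.79 J/(mol·K).
ΔU = 3.81 × 20.79 × (93.11 − 297.8) = -16210 J.

ΔU ≈ -16.2 kJ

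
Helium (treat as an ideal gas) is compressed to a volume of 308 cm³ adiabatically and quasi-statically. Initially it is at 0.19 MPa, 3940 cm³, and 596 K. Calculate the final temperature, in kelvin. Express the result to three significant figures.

T₂ ≈ 3260 K

For a reversible adiabat TV^(γ−1) is constant, so T₂ = T₁ (V₁/V₂)^(γ−1).
γ = 5/3 for a monatomic ideal gas.
T₂ = 596 × (3940/308)^(2/3) = 3260 K.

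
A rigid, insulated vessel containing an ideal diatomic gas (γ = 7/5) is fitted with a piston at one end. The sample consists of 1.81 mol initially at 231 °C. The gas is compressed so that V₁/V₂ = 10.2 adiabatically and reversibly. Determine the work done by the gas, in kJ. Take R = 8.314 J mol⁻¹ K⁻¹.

W ≈ -29.1 kJ

Adiabatic: T₁V₁^(γ−1) = T₂V₂^(γ−1) ⇒ T₂ = T₁ (V₁/V₂)^(γ−1).
T₁ = 231 °C = 504.1 K.
T₂ = 504.1 × 10.2^(2/5) = 1276 K.
Q = 0, so ΔU = W_on_gas = nCᵥΔT with Cᵥ = R/(γ−1) = 20.79 J/(mol·K).
ΔU = 1.81 × 20.79 × (1276 − 504.1) = 29050 J.
Work done by the gas = −ΔU = -29050 J.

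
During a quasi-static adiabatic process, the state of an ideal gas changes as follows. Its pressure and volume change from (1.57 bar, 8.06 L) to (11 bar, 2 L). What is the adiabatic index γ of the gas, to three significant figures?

PV^γ = const ⇒ γ = ln(P₂/P₁) / ln(V₁/V₂).
γ = ln(11/1.57) / ln(8.06/2) = 1.397.

γ ≈ 1.40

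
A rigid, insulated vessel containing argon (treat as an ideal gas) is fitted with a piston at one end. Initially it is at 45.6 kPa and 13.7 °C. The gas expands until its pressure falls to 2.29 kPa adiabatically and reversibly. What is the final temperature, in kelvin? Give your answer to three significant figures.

T₂ ≈ 86.7 K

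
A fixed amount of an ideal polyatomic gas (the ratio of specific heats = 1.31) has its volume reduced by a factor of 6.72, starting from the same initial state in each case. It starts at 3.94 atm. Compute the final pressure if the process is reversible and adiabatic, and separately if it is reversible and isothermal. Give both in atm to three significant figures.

adiabatic: 47.8 atm; isothermal: 26.5 atm

Isothermal: P₂ = P₁(V₁/V₂) = 3.94×6.72 = 26.48 atm.
Adiabatic: P₂ = P₁(V₁/V₂)^γ = 3.94×6.72^(1.31) = 47.79 atm.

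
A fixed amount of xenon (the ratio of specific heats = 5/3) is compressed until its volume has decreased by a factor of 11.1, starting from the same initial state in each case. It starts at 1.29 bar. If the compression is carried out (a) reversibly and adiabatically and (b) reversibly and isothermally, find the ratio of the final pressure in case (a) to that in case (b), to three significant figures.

P_adiabatic / P_isothermal ≈ 4.98

Isothermal: P_b = P₁(V₁/V₂) = 1.29×11.1.
Adiabatic: P_a = P₁(V₁/V₂)^γ = 1.29×11.1^(5/3).
P_a/P_b = (V₁/V₂)^(γ−1) = 11.1^(2/3) = 4.976.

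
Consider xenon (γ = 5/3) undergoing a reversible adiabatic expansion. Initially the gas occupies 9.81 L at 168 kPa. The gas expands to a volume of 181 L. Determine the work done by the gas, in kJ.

W ≈ 2.12 kJ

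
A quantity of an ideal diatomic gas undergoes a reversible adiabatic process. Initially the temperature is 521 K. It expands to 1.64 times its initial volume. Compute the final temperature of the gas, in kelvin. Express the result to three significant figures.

T₂ ≈ 427 K

For a reversible adiabat TV^(γ−1) is constant, so T₂ = T₁ (V₁/V₂)^(γ−1).
For a diatomic ideal gas γ = 7/5, so γ−1 = 2/5.
T₂ = 521 × (1/1.64)^(2/5) = 427.5 K.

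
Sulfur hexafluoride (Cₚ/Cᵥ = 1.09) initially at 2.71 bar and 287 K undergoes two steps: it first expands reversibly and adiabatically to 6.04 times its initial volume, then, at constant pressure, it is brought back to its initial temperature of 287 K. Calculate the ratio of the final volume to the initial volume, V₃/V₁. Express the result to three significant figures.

V₃/V₁ ≈ 7.10

Adiabatic step: V₂/V₁ = 6.04; T₂ = T₁·(1/6.04)^(0.09) = 244.1 K.
Isobaric step: V₃/V₂ = T₃/T₂ = 287/244.1.
V₃/V₁ = (V₂/V₁)(V₃/V₂) = 6.04 × (287/244.1) = 7.101.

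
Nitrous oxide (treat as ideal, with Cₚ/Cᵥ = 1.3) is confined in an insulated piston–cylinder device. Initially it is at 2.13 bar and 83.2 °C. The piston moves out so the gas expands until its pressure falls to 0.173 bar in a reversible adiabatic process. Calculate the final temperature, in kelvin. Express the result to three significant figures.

Adiabatic: T₂/T₁ = (P₂/P₁)^((γ−1)/γ).
T₁ = 83.2 °C = 356.3 K.
T₂ = 356.3 × (0.173/2.13)^(0.231) = 199.6 K.

T₂ ≈ 200 K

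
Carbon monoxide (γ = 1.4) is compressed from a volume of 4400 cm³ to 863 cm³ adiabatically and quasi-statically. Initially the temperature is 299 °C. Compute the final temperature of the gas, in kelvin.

T₂ ≈ 1100 K

Adiabatic: T₁V₁^(γ−1) = T₂V₂^(γ−1) ⇒ T₂ = T₁ (V₁/V₂)^(γ−1).
T₁ = 299 °C = 572.1 K.
T₂ = 572.1 × (4400/863)^(0.4) = 1098 K.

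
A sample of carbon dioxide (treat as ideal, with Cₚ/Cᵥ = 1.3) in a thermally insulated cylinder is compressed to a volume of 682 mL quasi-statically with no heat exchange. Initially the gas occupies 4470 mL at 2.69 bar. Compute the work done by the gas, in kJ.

W ≈ -3.04 kJ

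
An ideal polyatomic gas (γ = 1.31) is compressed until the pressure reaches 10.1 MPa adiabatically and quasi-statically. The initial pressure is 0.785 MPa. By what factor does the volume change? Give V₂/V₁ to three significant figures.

From PV^γ = const, V₂/V₁ = (P₁/P₂)^(1/γ).
V₂/V₁ = (0.785/10.1)^(0.763) = 0.1423.

V₂/V₁ ≈ 0.142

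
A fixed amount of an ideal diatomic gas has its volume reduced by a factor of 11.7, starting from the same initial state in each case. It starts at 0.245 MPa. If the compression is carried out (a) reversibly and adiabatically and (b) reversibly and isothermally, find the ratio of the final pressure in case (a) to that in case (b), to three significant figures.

P_adiabatic / P_isothermal ≈ 2.67

For a diatomic ideal gas γ = 7/5.
Isothermal: P_b = P₁(V₁/V₂) = 0.245×11.7.
Adiabatic: P_a = P₁(V₁/V₂)^γ = 0.245×11.7^(7/5).
P_a/P_b = (V₁/V₂)^(γ−1) = 11.7^(2/5) = 2.675.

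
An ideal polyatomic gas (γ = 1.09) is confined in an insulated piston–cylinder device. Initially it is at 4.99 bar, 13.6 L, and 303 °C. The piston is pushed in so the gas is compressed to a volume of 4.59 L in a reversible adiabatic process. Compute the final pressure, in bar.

Adiabatic: P₁V₁^γ = P₂V₂^γ ⇒ P₂ = P₁ (V₁/V₂)^γ.
P₂ = 4.99 × (13.6/4.59)^(1.09) = 16.3 bar.

P₂ ≈ 16.3 bar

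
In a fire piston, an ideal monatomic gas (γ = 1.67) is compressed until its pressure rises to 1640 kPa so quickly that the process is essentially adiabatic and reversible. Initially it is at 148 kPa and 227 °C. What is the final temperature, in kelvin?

Adiabatic: T₂/T₁ = (P₂/P₁)^((γ−1)/γ).
T₁ = 227 °C = 500.1 K.
T₂ = 500.1 × (1640/148)^(0.401) = 1313 K.

T₂ ≈ 1310 K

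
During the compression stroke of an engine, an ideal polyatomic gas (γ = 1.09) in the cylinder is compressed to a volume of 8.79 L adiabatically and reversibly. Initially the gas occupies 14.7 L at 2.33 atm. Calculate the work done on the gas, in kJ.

W ≈ 1.83 kJ

P₂ = P₁(V₁/V₂)^γ = 2.33×(14.7/8.79)^(1.09) = 4.081 atm.
For a reversible adiabat, W_by_gas = (P₁V₁ − P₂V₂)/(γ−1).
W_by = (236100×0.0147 − 413500×0.00879) / (0.09) = -1827 J.
W_on_gas = −W_by = 1827 J.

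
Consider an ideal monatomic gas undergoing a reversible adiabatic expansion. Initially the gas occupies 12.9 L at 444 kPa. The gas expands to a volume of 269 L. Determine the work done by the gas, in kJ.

W ≈ 7.46 kJ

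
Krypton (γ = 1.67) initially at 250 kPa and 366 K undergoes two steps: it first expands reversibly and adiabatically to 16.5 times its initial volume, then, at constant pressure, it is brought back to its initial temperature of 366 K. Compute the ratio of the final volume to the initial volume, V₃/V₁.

Adiabatic step: V₂/V₁ = 16.5; T₂ = T₁·(1/16.5)^(0.67) = 55.95 K.
Isobaric step: V₃/V₂ = T₃/T₂ = 366/55.95.
V₃/V₁ = (V₂/V₁)(V₃/V₂) = 16.5 × (366/55.95) = 107.9.

V₃/V₁ ≈ 108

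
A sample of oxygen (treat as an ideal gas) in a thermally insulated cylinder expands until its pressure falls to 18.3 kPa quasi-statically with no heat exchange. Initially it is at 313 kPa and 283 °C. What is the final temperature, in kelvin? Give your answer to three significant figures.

Adiabatic: T₂/T₁ = (P₂/P₁)^((γ−1)/γ).
For a diatomic ideal gas γ = 7/5, so (γ−1)/γ = 2/7.
T₁ = 283 °C = 556.1 K.
T₂ = 556.1 × (18.3/313)^(2/7) = 247.1 K.

T₂ ≈ 247 K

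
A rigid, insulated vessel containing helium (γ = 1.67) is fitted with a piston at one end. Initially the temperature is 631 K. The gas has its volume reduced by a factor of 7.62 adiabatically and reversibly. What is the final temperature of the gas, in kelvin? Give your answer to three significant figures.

T₂ ≈ 2460 K

For a reversible adiabat TV^(γ−1) is constant, so T₂ = T₁ (V₁/V₂)^(γ−1).
T₂ = 631 × 7.62^(0.67) = 2460 K.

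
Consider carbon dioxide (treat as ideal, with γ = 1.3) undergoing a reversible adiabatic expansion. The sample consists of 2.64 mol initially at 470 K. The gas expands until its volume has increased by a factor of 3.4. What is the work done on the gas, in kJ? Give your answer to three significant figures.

W ≈ -10.6 kJ

For a reversible adiabat TV^(γ−1) is constant, so T₂ = T₁ (V₁/V₂)^(γ−1).
T₂ = 470 × (1/3.4)^(0.3) = 325.6 K.
Q = 0, so ΔU = W_on_gas = nCᵥΔT with Cᵥ = R/(γ−1) = 27.71 J/(mol·K).
ΔU = 2.64 × 27.71 × (325.6 − 470) = -10570 J.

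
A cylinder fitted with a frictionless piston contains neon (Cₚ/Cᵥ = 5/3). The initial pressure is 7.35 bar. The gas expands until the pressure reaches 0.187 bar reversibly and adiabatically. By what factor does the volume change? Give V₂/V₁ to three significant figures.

From PV^γ = const, V₂/V₁ = (P₁/P₂)^(1/γ).
V₂/V₁ = (7.35/0.187)^(3/5) = 9.05.

V₂/V₁ ≈ 9.05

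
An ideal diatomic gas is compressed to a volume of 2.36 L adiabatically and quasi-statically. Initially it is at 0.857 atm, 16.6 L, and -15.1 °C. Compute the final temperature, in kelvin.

T₂ ≈ 563 K

Adiabatic: T₁V₁^(γ−1) = T₂V₂^(γ−1) ⇒ T₂ = T₁ (V₁/V₂)^(γ−1).
γ = 7/5 for a diatomic ideal gas.
T₁ = -15.1 °C = 258 K.
T₂ = 258 × (16.6/2.36)^(2/5) = 563.1 K.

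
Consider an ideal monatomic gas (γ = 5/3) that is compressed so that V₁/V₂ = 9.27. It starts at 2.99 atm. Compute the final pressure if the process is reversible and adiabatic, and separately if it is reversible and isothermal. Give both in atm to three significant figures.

Isothermal: P₂ = P₁(V₁/V₂) = 2.99×9.27 = 27.72 atm.
Adiabatic: P₂ = P₁(V₁/V₂)^γ = 2.99×9.27^(5/3) = 122.3 atm.

adiabatic: 122 atm; isothermal: 27.7 atm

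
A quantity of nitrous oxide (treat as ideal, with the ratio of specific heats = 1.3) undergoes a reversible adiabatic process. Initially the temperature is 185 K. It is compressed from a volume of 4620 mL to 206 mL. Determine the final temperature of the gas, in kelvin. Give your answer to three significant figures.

T₂ ≈ 470 K

Adiabatic: T₁V₁^(γ−1) = T₂V₂^(γ−1) ⇒ T₂ = T₁ (V₁/V₂)^(γ−1).
T₂ = 185 × (4620/206)^(0.3) = 470.3 K.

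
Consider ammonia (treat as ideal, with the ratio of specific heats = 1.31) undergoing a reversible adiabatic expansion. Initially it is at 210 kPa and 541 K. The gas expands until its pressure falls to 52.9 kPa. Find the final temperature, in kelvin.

T₂ ≈ 390 K

Adiabatic: T₂/T₁ = (P₂/P₁)^((γ−1)/γ).
T₂ = 541 × (52.9/210)^(0.237) = 390.4 K.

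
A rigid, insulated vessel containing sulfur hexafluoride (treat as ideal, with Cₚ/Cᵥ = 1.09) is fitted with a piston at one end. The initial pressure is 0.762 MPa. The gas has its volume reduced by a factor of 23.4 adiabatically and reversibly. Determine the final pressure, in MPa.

Since PV^γ is constant along a reversible adiabat, P₂ = P₁ (V₁/V₂)^γ.
P₂ = 0.762 × 23.4^(1.09) = 23.68 MPa.

P₂ ≈ 23.7 MPa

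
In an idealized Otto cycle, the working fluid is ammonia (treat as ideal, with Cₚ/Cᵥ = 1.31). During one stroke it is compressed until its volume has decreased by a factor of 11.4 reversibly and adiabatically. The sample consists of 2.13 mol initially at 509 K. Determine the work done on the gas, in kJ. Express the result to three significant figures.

For a reversible adiabat TV^(γ−1) is constant, so T₂ = T₁ (V₁/V₂)^(γ−1).
T₂ = 509 × 11.4^(0.31) = 1082 K.
Q = 0, so ΔU = W_on_gas = nCᵥΔT with Cᵥ = R/(γ−1) = 26.82 J/(mol·K).
ΔU = 2.13 × 26.82 × (1082 − 509) = 32750 J.

W ≈ 32.8 kJ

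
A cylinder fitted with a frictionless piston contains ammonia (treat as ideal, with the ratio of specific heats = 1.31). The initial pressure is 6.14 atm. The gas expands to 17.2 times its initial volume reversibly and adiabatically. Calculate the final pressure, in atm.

P₂ ≈ 0.148 atm

Adiabatic: P₁V₁^γ = P₂V₂^γ ⇒ P₂ = P₁ (V₁/V₂)^γ.
P₂ = 6.14 × (1/17.2)^(1.31) = 0.1478 atm.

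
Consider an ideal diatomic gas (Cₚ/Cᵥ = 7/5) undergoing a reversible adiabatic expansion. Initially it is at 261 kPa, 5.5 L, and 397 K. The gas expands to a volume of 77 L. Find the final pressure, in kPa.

Adiabatic: P₁V₁^γ = P₂V₂^γ ⇒ P₂ = P₁ (V₁/V₂)^γ.
P₂ = 261 × (5.5/77)^(7/5) = 6.487 kPa.

P₂ ≈ 6.49 kPa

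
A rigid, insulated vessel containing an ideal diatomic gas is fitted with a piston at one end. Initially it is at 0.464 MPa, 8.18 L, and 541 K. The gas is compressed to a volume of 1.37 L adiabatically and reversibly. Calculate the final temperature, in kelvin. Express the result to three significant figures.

For a reversible adiabat TV^(γ−1) is constant, so T₂ = T₁ (V₁/V₂)^(γ−1).
γ = 7/5 for a diatomic ideal gas.
T₂ = 541 × (8.18/1.37)^(2/5) = 1106 K.

T₂ ≈ 1110 K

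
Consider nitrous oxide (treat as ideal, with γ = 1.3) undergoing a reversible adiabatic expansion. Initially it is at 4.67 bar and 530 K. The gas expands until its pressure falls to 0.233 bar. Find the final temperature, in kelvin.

Adiabatic: T₂/T₁ = (P₂/P₁)^((γ−1)/γ).
T₂ = 530 × (0.233/4.67)^(0.231) = 265.4 K.

T₂ ≈ 265 K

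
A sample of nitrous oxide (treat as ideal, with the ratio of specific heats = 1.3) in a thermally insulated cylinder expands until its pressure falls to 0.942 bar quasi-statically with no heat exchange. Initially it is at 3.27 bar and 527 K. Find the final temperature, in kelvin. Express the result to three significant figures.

Adiabatic: T₂/T₁ = (P₂/P₁)^((γ−1)/γ).
T₂ = 527 × (0.942/3.27)^(0.231) = 395.4 K.

T₂ ≈ 395 K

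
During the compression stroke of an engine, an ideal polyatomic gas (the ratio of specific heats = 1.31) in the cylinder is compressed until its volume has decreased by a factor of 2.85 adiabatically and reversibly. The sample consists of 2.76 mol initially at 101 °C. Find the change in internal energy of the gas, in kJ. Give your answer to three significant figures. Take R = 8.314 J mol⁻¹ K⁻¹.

ΔU ≈ 10.6 kJ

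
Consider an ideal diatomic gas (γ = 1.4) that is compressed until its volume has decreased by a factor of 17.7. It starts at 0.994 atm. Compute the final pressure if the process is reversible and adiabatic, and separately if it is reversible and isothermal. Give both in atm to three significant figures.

adiabatic: 55.5 atm; isothermal: 17.6 atm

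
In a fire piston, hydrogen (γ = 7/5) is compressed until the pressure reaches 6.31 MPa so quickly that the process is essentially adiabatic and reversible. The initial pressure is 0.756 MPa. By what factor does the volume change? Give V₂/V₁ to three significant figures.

V₂/V₁ ≈ 0.220

From PV^γ = const, V₂/V₁ = (P₁/P₂)^(1/γ).
V₂/V₁ = (0.756/6.31)^(5/7) = 0.2197.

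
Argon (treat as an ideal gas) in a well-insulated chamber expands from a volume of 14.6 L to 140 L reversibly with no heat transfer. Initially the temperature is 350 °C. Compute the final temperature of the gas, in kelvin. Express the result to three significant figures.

For a reversible adiabat TV^(γ−1) is constant, so T₂ = T₁ (V₁/V₂)^(γ−1).
For a monatomic ideal gas γ = 5/3, so γ−1 = 2/3.
T₁ = 350 °C = 623.1 K.
T₂ = 623.1 × (14.6/140)^(2/3) = 138.1 K.

T₂ ≈ 138 K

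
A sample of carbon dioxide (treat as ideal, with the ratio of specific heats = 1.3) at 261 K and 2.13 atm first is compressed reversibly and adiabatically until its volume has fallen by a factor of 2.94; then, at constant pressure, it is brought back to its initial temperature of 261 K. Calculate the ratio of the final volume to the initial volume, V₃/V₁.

V₃/V₁ ≈ 0.246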